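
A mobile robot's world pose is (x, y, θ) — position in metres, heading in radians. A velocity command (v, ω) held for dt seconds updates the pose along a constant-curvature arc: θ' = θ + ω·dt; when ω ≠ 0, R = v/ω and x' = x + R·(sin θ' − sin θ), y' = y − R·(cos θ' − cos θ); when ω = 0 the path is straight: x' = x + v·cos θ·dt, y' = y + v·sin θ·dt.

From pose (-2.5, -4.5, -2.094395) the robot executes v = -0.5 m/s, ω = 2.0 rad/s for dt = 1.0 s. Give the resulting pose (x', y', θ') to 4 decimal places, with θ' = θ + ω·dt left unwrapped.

(-2.6929, -4.1261, -0.0944)

θ' = -2.0944 + 2.0·1.0 = -0.0944
R = v/ω = -0.5/2.0 = -0.2500
x' = -2.5 + -0.2500·(sin -0.0944 − sin -2.0944) = -2.6929
y' = -4.5 − -0.2500·(cos -0.0944 − cos -2.0944) = -4.1261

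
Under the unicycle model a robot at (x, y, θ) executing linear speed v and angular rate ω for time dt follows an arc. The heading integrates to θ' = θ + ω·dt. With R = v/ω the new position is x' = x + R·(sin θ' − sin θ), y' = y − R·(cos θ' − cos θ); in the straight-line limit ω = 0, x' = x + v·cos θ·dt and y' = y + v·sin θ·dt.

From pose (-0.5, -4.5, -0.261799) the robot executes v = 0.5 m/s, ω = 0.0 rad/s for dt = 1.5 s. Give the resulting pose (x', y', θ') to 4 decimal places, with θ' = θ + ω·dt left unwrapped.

(0.2244, -4.6941, -0.2618)

θ' = -0.2618 + 0.0·1.5 = -0.2618
ω = 0 → straight: x' = -0.5 + 0.5·cos(-0.2618)·1.5 = 0.2244
y' = -4.5 + 0.5·sin(-0.2618)·1.5 = -4.6941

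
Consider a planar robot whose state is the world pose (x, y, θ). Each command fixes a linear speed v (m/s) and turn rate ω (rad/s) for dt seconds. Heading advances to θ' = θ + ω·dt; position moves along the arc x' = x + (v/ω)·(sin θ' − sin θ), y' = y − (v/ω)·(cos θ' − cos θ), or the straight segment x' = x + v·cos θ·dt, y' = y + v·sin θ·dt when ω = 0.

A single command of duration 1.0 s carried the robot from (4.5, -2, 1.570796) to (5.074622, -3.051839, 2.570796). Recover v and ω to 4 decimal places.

v = -1.2500, ω = 1.0000

Δθ = 2.570796 − 1.570796 = 1.000000
ω = Δθ/dt = 1.000000/1.0 = 1.0000
R = −Δy/(cos θ' − cos θ) = -1.2500
v = R·ω = -1.2500·1.0000 = -1.2500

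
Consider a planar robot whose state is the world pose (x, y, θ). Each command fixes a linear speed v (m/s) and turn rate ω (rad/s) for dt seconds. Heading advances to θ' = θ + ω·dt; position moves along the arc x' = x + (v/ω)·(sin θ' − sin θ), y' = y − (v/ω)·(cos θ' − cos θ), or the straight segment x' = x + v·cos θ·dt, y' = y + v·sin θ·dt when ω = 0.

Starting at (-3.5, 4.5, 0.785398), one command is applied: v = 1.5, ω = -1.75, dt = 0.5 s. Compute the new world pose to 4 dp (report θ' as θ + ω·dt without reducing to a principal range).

θ' = 0.7854 + -1.75·0.5 = -0.0896
R = v/ω = 1.5/-1.75 = -0.8571
x' = -3.5 + -0.8571·(sin -0.0896 − sin 0.7854) = -2.8172
y' = 4.5 − -0.8571·(cos -0.0896 − cos 0.7854) = 4.7476

(-2.8172, 4.7476, -0.0896)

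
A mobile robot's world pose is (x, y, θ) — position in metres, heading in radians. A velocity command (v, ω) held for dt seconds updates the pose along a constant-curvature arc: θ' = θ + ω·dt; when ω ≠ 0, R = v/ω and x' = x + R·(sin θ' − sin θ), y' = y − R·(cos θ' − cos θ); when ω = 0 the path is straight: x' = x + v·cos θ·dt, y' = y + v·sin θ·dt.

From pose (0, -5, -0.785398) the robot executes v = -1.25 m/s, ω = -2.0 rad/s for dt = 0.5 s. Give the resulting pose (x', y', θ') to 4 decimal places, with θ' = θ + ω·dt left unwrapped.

(-0.1687, -4.4250, -1.7854)

θ' = -0.7854 + -2.0·0.5 = -1.7854
R = v/ω = -1.25/-2.0 = 0.6250
x' = 0 + 0.6250·(sin -1.7854 − sin -0.7854) = -0.1687
y' = -5 − 0.6250·(cos -1.7854 − cos -0.7854) = -4.4250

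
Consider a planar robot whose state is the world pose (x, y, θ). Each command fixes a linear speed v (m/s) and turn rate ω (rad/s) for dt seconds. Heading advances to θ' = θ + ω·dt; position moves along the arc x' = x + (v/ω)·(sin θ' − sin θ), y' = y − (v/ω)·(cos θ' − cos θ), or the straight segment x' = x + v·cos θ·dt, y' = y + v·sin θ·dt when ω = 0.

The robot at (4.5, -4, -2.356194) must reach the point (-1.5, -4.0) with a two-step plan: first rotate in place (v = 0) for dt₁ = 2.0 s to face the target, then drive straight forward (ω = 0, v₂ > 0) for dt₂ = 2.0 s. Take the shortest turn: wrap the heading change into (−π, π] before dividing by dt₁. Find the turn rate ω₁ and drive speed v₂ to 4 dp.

heading to target = atan2(-4−-4, -1.5−4.5) = 3.1416
Δθ = wrap(3.1416 − -2.3562) = -0.7854; ω₁ = Δθ/dt₁ = -0.3927
distance = √((-1.5−4.5)² + (-4−-4)²) = 6.0000; v₂ = distance/dt₂ = 3.0000

ω₁ = -0.3927, v₂ = 3.0000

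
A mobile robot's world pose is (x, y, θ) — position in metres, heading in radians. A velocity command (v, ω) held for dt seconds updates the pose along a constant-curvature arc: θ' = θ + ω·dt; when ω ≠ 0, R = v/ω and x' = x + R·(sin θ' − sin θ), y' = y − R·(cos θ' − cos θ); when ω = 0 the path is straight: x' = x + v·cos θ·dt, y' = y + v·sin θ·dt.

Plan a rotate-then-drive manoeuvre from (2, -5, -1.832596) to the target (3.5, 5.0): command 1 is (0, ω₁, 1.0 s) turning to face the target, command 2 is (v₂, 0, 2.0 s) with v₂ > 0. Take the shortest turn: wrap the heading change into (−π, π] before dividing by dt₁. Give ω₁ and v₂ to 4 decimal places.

heading to target = atan2(5−-5, 3.5−2) = 1.4219
Δθ = wrap(1.4219 − -1.8326) = -3.0287; ω₁ = Δθ/dt₁ = -3.0287
distance = √((3.5−2)² + (5−-5)²) = 10.1119; v₂ = distance/dt₂ = 5.0559

ω₁ = -3.0287, v₂ = 5.0559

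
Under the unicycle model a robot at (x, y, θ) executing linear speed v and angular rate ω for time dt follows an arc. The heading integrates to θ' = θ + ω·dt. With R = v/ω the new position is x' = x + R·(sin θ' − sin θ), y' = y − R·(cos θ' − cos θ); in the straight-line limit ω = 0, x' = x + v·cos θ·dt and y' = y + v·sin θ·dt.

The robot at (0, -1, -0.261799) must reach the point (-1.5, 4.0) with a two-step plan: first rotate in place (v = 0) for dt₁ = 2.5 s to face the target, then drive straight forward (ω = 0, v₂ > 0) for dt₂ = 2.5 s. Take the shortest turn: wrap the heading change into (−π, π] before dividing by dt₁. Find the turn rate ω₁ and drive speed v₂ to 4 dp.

ω₁ = 0.8496, v₂ = 2.0881

heading to target = atan2(4−-1, -1.5−0) = 1.8623
Δθ = wrap(1.8623 − -0.2618) = 2.1241; ω₁ = Δθ/dt₁ = 0.8496
distance = √((-1.5−0)² + (4−-1)²) = 5.2202; v₂ = distance/dt₂ = 2.0881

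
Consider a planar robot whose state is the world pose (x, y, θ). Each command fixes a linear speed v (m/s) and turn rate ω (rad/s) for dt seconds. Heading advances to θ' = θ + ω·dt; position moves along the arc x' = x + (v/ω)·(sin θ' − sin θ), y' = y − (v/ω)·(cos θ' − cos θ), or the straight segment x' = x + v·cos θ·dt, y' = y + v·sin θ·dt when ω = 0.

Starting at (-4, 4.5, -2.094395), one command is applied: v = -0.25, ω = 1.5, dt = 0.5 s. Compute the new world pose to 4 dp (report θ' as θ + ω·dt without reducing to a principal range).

θ' = -2.0944 + 1.5·0.5 = -1.3444
R = v/ω = -0.25/1.5 = -0.1667
x' = -4 + -0.1667·(sin -1.3444 − sin -2.0944) = -3.9819
y' = 4.5 − -0.1667·(cos -1.3444 − cos -2.0944) = 4.6207

(-3.9819, 4.6207, -1.3444)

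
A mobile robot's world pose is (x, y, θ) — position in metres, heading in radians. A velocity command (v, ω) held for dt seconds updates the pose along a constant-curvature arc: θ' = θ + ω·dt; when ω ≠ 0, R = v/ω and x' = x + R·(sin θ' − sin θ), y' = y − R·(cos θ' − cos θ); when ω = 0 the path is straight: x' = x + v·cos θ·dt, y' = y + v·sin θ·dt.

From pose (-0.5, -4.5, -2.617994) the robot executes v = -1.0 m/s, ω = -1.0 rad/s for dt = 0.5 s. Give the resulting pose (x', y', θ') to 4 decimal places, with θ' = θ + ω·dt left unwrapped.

θ' = -2.6180 + -1.0·0.5 = -3.1180
R = v/ω = -1.0/-1.0 = 1.0000
x' = -0.5 + 1.0000·(sin -3.1180 − sin -2.6180) = -0.0236
y' = -4.5 − 1.0000·(cos -3.1180 − cos -2.6180) = -4.3663

(-0.0236, -4.3663, -3.1180)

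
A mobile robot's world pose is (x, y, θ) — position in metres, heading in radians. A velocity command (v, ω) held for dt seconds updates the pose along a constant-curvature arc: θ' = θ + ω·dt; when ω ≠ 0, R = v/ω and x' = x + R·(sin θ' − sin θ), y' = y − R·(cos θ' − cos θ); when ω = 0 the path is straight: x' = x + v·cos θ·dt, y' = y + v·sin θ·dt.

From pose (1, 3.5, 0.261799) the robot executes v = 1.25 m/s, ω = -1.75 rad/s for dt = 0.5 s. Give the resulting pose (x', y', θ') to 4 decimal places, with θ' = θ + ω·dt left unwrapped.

(1.5959, 3.3942, -0.6132)

θ' = 0.2618 + -1.75·0.5 = -0.6132
R = v/ω = 1.25/-1.75 = -0.7143
x' = 1 + -0.7143·(sin -0.6132 − sin 0.2618) = 1.5959
y' = 3.5 − -0.7143·(cos -0.6132 − cos 0.2618) = 3.3942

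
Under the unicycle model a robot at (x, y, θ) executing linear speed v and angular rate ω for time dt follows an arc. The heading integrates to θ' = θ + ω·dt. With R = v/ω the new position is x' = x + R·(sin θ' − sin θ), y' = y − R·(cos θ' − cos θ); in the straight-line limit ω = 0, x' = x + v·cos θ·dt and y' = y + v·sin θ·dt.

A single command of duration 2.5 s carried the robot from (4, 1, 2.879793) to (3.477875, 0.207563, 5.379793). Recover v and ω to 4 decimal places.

v = 0.5000, ω = 1.0000

Δθ = 5.379793 − 2.879793 = 2.500000
ω = Δθ/dt = 2.500000/2.5 = 1.0000
R = −Δy/(cos θ' − cos θ) = 0.5000
v = R·ω = 0.5000·1.0000 = 0.5000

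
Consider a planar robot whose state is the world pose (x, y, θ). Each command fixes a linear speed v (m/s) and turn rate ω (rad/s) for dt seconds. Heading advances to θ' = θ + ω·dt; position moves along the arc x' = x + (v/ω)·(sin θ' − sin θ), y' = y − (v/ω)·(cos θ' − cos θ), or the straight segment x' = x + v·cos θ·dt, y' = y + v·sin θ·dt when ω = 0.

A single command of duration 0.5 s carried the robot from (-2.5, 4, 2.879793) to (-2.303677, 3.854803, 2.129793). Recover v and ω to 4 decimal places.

Δθ = 2.129793 − 2.879793 = -0.750000
ω = Δθ/dt = -0.750000/0.5 = -1.5000
R = Δx/(sin θ' − sin θ) = 0.3333
v = R·ω = 0.3333·-1.5000 = -0.5000

v = -0.5000, ω = -1.5000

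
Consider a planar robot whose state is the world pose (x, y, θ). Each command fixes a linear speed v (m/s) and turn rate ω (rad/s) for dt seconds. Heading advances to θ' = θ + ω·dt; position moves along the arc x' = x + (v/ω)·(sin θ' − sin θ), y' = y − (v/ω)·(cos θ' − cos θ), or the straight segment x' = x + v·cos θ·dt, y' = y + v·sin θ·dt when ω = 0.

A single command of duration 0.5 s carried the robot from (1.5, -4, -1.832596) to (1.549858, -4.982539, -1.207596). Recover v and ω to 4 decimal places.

Δθ = -1.207596 − -1.832596 = 0.625000
ω = Δθ/dt = 0.625000/0.5 = 1.2500
R = −Δy/(cos θ' − cos θ) = 1.6000
v = R·ω = 1.6000·1.2500 = 2.0000

v = 2.0000, ω = 1.2500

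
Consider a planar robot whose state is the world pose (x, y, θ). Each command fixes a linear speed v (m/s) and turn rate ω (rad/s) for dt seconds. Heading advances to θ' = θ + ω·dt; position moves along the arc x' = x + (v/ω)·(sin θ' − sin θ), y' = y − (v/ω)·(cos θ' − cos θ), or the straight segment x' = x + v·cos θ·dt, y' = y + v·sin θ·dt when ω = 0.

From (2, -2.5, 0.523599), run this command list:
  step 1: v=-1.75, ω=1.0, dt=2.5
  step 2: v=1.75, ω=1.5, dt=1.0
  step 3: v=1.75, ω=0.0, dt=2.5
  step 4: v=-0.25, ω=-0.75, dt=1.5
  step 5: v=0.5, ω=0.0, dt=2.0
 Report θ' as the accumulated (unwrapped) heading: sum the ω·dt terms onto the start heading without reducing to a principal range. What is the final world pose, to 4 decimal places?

(-0.1598, -10.9846, 3.3986)

step 1: θ'=3.0236 (R=-1.7500) → pose (2.6690, -5.7534, 3.0236)
step 2: θ'=4.5236 (R=1.1667) → pose (1.3857, -6.6930, 4.5236)
step 3: θ'=4.5236 (straight) → pose (0.5647, -10.9902, 4.5236)
step 4: θ'=3.3986 (R=0.3333) → pose (0.8073, -10.7304, 3.3986)
step 5: θ'=3.3986 (straight) → pose (-0.1598, -10.9846, 3.3986)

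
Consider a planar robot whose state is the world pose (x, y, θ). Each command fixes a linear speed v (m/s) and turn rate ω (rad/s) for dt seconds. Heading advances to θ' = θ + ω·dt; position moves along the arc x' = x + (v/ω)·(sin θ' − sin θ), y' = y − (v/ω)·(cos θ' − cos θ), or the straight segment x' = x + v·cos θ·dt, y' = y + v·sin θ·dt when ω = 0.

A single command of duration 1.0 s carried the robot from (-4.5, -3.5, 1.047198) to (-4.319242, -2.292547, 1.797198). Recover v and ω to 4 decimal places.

Δθ = 1.797198 − 1.047198 = 0.750000
ω = Δθ/dt = 0.750000/1.0 = 0.7500
R = −Δy/(cos θ' − cos θ) = 1.6667
v = R·ω = 1.6667·0.7500 = 1.2500

v = 1.2500, ω = 0.7500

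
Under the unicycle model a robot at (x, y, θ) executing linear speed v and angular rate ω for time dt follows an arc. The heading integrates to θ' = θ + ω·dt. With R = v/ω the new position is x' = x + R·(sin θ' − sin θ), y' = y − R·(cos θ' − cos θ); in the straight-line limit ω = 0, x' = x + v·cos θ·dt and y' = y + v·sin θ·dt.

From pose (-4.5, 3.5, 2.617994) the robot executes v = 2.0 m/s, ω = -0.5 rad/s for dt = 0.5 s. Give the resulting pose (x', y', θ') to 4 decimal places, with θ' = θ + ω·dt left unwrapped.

(-5.2949, 4.1025, 2.3680)

θ' = 2.6180 + -0.5·0.5 = 2.3680
R = v/ω = 2.0/-0.5 = -4.0000
x' = -4.5 + -4.0000·(sin 2.3680 − sin 2.6180) = -5.2949
y' = 3.5 − -4.0000·(cos 2.3680 − cos 2.6180) = 4.1025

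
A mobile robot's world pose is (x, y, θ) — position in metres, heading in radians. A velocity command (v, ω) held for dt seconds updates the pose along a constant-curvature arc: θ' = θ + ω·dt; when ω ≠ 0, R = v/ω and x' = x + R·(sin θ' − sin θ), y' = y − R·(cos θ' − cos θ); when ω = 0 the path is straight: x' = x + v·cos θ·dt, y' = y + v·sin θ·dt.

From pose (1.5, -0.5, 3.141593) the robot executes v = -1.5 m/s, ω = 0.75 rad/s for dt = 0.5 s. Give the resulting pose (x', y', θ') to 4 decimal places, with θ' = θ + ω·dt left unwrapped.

(2.2325, -0.3610, 3.5166)

θ' = 3.1416 + 0.75·0.5 = 3.5166
R = v/ω = -1.5/0.75 = -2.0000
x' = 1.5 + -2.0000·(sin 3.5166 − sin 3.1416) = 2.2325
y' = -0.5 − -2.0000·(cos 3.5166 − cos 3.1416) = -0.3610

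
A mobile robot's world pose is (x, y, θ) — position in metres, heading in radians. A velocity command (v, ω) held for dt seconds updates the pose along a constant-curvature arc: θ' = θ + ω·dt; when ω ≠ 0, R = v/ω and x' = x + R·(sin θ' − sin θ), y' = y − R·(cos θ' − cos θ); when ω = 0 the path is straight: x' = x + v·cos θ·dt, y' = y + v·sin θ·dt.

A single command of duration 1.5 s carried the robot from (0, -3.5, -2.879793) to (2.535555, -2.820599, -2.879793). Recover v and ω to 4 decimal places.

Δθ = -2.879793 − -2.879793 = 0.000000
ω = Δθ/dt = 0.000000/1.5 = 0.0000
ω = 0 → v = (Δx·cos θ + Δy·sin θ)/dt = -1.7500

v = -1.7500, ω = 0.0000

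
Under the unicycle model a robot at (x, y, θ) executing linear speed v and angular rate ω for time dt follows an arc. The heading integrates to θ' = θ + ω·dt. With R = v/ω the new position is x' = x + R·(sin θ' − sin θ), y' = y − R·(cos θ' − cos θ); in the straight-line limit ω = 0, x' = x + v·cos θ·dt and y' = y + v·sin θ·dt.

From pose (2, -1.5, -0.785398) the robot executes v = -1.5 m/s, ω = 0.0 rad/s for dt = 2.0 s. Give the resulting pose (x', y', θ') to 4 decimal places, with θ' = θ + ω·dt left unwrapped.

θ' = -0.7854 + 0.0·2.0 = -0.7854
ω = 0 → straight: x' = 2 + -1.5·cos(-0.7854)·2.0 = -0.1213
y' = -1.5 + -1.5·sin(-0.7854)·2.0 = 0.6213

(-0.1213, 0.6213, -0.7854)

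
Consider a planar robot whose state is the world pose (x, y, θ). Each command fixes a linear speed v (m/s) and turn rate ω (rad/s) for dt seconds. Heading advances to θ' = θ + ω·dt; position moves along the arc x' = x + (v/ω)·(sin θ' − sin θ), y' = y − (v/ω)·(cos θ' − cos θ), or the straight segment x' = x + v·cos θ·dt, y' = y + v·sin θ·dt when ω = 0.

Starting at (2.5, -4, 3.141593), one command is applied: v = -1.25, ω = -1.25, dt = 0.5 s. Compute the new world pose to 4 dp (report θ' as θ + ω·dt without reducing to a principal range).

θ' = 3.1416 + -1.25·0.5 = 2.5166
R = v/ω = -1.25/-1.25 = 1.0000
x' = 2.5 + 1.0000·(sin 2.5166 − sin 3.1416) = 3.0851
y' = -4 − 1.0000·(cos 2.5166 − cos 3.1416) = -4.1890

(3.0851, -4.1890, 2.5166)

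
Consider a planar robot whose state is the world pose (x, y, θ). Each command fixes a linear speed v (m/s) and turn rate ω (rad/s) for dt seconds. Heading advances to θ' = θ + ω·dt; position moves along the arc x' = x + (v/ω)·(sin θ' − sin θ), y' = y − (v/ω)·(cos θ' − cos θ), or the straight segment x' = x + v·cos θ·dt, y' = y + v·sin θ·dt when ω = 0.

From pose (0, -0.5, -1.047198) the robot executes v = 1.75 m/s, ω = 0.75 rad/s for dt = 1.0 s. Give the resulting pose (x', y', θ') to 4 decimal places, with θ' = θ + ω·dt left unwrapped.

θ' = -1.0472 + 0.75·1.0 = -0.2972
R = v/ω = 1.75/0.75 = 2.3333
x' = 0 + 2.3333·(sin -0.2972 − sin -1.0472) = 1.3374
y' = -0.5 − 2.3333·(cos -0.2972 − cos -1.0472) = -1.5644

(1.3374, -1.5644, -0.2972)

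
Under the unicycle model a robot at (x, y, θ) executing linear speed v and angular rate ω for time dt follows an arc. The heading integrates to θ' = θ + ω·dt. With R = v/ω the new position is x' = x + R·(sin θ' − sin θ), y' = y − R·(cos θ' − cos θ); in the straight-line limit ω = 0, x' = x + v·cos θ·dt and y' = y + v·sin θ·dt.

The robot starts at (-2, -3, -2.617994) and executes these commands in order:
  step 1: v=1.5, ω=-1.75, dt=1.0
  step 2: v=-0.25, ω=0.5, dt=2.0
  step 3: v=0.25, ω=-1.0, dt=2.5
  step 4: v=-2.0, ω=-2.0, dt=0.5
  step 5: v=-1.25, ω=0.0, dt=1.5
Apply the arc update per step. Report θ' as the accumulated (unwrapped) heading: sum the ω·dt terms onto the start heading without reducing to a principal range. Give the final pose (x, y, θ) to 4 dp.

(-5.4405, -1.2768, -6.8680)

step 1: θ'=-4.3680 (R=-0.8571) → pose (-3.2354, -2.5471, -4.3680)
step 2: θ'=-3.3680 (R=-0.5000) → pose (-2.8770, -2.8655, -3.3680)
step 3: θ'=-5.8680 (R=-0.2500) → pose (-2.9217, -2.3931, -5.8680)
step 4: θ'=-6.8680 (R=1.0000) → pose (-3.8771, -2.3119, -6.8680)
step 5: θ'=-6.8680 (straight) → pose (-5.4405, -1.2768, -6.8680)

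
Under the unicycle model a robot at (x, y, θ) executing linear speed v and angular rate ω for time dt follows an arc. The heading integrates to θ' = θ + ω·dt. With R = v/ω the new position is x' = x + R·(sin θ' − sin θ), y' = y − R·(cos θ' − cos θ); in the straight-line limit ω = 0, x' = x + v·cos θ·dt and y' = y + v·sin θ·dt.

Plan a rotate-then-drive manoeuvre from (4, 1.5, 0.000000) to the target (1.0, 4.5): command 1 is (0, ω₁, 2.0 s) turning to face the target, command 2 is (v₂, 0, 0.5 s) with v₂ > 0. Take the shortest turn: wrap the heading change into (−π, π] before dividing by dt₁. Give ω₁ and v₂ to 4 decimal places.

ω₁ = 1.1781, v₂ = 8.4853

heading to target = atan2(4.5−1.5, 1−4) = 2.3562
Δθ = wrap(2.3562 − 0.0000) = 2.3562; ω₁ = Δθ/dt₁ = 1.1781
distance = √((1−4)² + (4.5−1.5)²) = 4.2426; v₂ = distance/dt₂ = 8.4853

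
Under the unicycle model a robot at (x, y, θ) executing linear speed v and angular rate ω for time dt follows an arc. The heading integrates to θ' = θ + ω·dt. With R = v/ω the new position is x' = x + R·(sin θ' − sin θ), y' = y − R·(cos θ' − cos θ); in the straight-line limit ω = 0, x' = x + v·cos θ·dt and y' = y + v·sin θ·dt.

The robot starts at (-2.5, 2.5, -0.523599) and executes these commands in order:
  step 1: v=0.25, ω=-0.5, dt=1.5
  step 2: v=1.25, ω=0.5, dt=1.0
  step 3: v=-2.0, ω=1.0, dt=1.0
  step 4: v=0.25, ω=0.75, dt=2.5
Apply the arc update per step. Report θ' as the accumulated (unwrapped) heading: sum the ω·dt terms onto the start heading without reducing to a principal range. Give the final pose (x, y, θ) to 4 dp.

step 1: θ'=-1.2736 (R=-0.5000) → pose (-2.2719, 2.2134, -1.2736)
step 2: θ'=-0.7736 (R=2.5000) → pose (-1.6283, 1.1570, -0.7736)
step 3: θ'=0.2264 (R=-2.0000) → pose (-3.4747, 1.6752, 0.2264)
step 4: θ'=2.1014 (R=0.3333) → pose (-3.2620, 2.1687, 2.1014)

(-3.2620, 2.1687, 2.1014)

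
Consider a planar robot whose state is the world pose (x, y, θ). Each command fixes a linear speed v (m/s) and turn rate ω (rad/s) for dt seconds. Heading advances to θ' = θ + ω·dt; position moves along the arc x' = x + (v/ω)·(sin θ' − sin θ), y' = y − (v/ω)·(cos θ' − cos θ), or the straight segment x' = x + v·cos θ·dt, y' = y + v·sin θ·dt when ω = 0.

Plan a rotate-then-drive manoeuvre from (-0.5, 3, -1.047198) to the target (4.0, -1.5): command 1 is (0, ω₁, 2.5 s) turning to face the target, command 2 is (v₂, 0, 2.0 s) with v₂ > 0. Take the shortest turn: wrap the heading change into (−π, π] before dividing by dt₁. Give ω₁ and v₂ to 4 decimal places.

ω₁ = 0.1047, v₂ = 3.1820

heading to target = atan2(-1.5−3, 4−-0.5) = -0.7854
Δθ = wrap(-0.7854 − -1.0472) = 0.2618; ω₁ = Δθ/dt₁ = 0.1047
distance = √((4−-0.5)² + (-1.5−3)²) = 6.3640; v₂ = distance/dt₂ = 3.1820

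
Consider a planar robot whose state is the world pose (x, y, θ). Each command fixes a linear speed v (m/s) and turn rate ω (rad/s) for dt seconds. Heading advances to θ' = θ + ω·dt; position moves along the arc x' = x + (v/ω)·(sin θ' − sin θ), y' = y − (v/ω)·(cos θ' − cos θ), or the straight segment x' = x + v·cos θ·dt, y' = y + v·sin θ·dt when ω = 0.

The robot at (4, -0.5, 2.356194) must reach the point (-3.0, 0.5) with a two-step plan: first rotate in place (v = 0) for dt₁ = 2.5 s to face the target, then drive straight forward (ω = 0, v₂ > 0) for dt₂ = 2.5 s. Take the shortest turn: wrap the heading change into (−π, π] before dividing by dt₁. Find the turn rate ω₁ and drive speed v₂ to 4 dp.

ω₁ = 0.2574, v₂ = 2.8284

heading to target = atan2(0.5−-0.5, -3−4) = 2.9997
Δθ = wrap(2.9997 − 2.3562) = 0.6435; ω₁ = Δθ/dt₁ = 0.2574
distance = √((-3−4)² + (0.5−-0.5)²) = 7.0711; v₂ = distance/dt₂ = 2.8284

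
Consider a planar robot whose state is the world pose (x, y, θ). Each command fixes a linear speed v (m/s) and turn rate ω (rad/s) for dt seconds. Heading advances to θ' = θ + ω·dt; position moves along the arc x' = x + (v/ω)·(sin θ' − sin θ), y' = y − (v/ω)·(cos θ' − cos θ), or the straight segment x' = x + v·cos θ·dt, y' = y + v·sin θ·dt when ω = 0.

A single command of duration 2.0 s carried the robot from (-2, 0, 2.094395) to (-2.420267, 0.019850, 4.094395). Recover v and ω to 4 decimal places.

Δθ = 4.094395 − 2.094395 = 2.000000
ω = Δθ/dt = 2.000000/2.0 = 1.0000
R = Δx/(sin θ' − sin θ) = 0.2500
v = R·ω = 0.2500·1.0000 = 0.2500

v = 0.2500, ω = 1.0000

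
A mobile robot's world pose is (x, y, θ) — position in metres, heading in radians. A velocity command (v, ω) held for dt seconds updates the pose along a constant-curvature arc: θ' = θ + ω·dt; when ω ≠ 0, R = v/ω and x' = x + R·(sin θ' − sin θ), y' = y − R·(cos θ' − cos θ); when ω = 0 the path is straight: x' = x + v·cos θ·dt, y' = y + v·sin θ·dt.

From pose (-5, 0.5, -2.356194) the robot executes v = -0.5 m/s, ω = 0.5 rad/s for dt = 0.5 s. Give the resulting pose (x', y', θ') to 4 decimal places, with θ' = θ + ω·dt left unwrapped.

(-4.8470, 0.6969, -2.1062)

θ' = -2.3562 + 0.5·0.5 = -2.1062
R = v/ω = -0.5/0.5 = -1.0000
x' = -5 + -1.0000·(sin -2.1062 − sin -2.3562) = -4.8470
y' = 0.5 − -1.0000·(cos -2.1062 − cos -2.3562) = 0.6969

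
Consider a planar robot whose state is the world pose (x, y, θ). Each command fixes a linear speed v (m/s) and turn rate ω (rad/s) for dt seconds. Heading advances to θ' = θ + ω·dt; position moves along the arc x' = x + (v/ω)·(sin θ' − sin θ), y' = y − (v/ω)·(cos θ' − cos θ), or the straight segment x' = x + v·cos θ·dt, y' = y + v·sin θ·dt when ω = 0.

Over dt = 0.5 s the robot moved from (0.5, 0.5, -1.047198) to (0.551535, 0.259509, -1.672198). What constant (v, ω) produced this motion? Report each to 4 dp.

v = 0.5000, ω = -1.2500

Δθ = -1.672198 − -1.047198 = -0.625000
ω = Δθ/dt = -0.625000/0.5 = -1.2500
R = −Δy/(cos θ' − cos θ) = -0.4000
v = R·ω = -0.4000·-1.2500 = 0.5000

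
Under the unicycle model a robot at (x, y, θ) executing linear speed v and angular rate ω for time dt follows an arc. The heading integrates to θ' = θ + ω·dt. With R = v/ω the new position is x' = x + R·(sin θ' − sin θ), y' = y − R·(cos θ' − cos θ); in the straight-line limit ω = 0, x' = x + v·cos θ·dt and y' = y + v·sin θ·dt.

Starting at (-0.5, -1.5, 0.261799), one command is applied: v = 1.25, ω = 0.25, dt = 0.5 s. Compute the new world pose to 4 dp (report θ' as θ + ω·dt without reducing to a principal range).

θ' = 0.2618 + 0.25·0.5 = 0.3868
R = v/ω = 1.25/0.25 = 5.0000
x' = -0.5 + 5.0000·(sin 0.3868 − sin 0.2618) = 0.0920
y' = -1.5 − 5.0000·(cos 0.3868 − cos 0.2618) = -1.3010

(0.0920, -1.3010, 0.3868)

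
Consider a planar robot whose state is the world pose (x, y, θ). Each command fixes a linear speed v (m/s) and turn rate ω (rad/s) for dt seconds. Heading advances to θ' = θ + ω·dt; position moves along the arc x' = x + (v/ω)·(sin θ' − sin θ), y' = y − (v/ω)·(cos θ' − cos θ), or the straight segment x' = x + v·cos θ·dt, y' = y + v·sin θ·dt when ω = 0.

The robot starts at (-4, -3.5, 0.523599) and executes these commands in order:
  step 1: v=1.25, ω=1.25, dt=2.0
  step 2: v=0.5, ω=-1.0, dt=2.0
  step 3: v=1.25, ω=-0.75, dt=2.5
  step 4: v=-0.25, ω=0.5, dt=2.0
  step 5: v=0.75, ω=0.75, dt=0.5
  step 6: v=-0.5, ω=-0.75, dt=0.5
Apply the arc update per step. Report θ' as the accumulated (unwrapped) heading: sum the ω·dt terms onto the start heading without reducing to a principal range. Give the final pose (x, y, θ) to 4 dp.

(-2.4062, -0.4472, 0.1486)

step 1: θ'=3.0236 (R=1.0000) → pose (-4.3823, -1.6409, 3.0236)
step 2: θ'=1.0236 (R=-0.5000) → pose (-4.7504, -0.8843, 1.0236)
step 3: θ'=-0.8514 (R=-1.6667) → pose (-2.0734, -0.6532, -0.8514)
step 4: θ'=0.1486 (R=-0.5000) → pose (-2.5236, -0.4882, 0.1486)
step 5: θ'=0.5236 (R=1.0000) → pose (-2.1716, -0.3652, 0.5236)
step 6: θ'=0.1486 (R=0.6667) → pose (-2.4062, -0.4472, 0.1486)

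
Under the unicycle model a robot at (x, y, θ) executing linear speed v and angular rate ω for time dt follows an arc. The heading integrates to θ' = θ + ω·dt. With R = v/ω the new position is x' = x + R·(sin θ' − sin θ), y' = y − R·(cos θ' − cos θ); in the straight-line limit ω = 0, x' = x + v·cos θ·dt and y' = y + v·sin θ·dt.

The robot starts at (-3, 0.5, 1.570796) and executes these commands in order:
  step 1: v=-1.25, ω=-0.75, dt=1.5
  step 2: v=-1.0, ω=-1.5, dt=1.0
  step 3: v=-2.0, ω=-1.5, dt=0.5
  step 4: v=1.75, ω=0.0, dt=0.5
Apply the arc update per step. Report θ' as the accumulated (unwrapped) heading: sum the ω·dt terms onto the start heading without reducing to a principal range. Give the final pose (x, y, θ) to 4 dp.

(-5.1554, -0.6159, -1.8042)

step 1: θ'=0.4458 (R=1.6667) → pose (-3.9480, -1.0038, 0.4458)
step 2: θ'=-1.0542 (R=0.6667) → pose (-4.8152, -0.7315, -1.0542)
step 3: θ'=-1.8042 (R=1.3333) → pose (-4.9530, 0.2354, -1.8042)
step 4: θ'=-1.8042 (straight) → pose (-5.1554, -0.6159, -1.8042)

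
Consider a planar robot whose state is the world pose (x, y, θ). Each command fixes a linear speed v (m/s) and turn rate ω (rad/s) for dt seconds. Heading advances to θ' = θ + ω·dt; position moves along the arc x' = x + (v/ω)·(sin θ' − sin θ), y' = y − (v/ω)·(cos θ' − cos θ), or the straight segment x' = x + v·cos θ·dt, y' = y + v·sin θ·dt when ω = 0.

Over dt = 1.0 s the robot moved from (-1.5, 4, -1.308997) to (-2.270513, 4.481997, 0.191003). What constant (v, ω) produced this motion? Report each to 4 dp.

Δθ = 0.191003 − -1.308997 = 1.500000
ω = Δθ/dt = 1.500000/1.0 = 1.5000
R = Δx/(sin θ' − sin θ) = -0.6667
v = R·ω = -0.6667·1.5000 = -1.0000

v = -1.0000, ω = 1.5000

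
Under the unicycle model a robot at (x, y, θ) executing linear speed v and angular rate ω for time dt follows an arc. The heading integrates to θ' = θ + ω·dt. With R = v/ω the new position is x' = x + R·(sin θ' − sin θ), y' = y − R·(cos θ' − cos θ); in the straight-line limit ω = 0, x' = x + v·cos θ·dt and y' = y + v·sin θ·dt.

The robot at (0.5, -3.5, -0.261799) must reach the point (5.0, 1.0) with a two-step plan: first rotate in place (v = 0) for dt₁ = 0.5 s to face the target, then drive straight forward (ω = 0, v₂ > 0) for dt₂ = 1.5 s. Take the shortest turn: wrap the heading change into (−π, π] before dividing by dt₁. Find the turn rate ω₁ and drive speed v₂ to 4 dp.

heading to target = atan2(1−-3.5, 5−0.5) = 0.7854
Δθ = wrap(0.7854 − -0.2618) = 1.0472; ω₁ = Δθ/dt₁ = 2.0944
distance = √((5−0.5)² + (1−-3.5)²) = 6.3640; v₂ = distance/dt₂ = 4.2426

ω₁ = 2.0944, v₂ = 4.2426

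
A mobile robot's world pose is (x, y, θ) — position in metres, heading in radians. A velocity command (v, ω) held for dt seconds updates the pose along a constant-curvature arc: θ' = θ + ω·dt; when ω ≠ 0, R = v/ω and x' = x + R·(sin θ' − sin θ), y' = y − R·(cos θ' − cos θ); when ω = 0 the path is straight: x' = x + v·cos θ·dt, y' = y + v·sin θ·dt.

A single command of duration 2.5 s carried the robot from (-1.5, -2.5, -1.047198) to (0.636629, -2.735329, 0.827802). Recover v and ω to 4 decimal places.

Δθ = 0.827802 − -1.047198 = 1.875000
ω = Δθ/dt = 1.875000/2.5 = 0.7500
R = Δx/(sin θ' − sin θ) = 1.3333
v = R·ω = 1.3333·0.7500 = 1.0000

v = 1.0000, ω = 0.7500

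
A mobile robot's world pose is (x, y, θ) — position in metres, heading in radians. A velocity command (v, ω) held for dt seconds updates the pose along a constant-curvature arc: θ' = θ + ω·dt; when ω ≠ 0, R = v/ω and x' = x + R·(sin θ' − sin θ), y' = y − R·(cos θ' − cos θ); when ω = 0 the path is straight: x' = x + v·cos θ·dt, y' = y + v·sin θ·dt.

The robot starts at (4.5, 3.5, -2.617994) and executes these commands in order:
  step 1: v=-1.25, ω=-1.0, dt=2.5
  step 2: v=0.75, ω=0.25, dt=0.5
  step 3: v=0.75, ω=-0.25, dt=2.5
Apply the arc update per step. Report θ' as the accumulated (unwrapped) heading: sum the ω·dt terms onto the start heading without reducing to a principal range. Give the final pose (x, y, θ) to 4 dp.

(7.4307, 3.8067, -5.6180)

step 1: θ'=-5.1180 (R=1.2500) → pose (6.2736, 1.9242, -5.1180)
step 2: θ'=-4.9930 (R=3.0000) → pose (6.3997, 2.2772, -4.9930)
step 3: θ'=-5.6180 (R=-3.0000) → pose (7.4307, 3.8067, -5.6180)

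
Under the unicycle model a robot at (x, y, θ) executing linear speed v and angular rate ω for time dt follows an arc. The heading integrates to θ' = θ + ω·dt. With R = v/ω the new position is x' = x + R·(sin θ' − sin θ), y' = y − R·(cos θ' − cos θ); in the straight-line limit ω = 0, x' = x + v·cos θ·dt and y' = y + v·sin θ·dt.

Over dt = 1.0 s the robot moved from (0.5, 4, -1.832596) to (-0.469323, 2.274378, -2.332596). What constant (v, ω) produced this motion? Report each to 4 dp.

Δθ = -2.332596 − -1.832596 = -0.500000
ω = Δθ/dt = -0.500000/1.0 = -0.5000
R = −Δy/(cos θ' − cos θ) = -4.0000
v = R·ω = -4.0000·-0.5000 = 2.0000

v = 2.0000, ω = -0.5000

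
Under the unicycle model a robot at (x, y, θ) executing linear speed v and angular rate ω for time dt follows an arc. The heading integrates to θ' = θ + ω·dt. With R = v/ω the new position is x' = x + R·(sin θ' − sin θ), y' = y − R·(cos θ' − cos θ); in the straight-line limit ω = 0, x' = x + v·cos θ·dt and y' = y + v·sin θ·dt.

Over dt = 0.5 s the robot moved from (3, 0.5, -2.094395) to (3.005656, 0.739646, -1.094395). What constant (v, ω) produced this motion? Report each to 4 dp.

v = -0.5000, ω = 2.0000

Δθ = -1.094395 − -2.094395 = 1.000000
ω = Δθ/dt = 1.000000/0.5 = 2.0000
R = −Δy/(cos θ' − cos θ) = -0.2500
v = R·ω = -0.2500·2.0000 = -0.5000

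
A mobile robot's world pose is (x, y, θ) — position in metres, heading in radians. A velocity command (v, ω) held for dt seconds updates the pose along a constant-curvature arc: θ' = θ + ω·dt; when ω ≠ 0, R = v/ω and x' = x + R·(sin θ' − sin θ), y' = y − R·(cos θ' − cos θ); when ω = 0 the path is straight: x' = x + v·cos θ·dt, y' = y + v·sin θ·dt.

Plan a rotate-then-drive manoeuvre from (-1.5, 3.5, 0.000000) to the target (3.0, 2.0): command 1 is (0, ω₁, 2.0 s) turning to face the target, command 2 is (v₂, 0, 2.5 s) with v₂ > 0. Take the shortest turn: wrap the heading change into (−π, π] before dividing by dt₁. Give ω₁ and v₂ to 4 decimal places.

heading to target = atan2(2−3.5, 3−-1.5) = -0.3218
Δθ = wrap(-0.3218 − 0.0000) = -0.3218; ω₁ = Δθ/dt₁ = -0.1609
distance = √((3−-1.5)² + (2−3.5)²) = 4.7434; v₂ = distance/dt₂ = 1.8974

ω₁ = -0.1609, v₂ = 1.8974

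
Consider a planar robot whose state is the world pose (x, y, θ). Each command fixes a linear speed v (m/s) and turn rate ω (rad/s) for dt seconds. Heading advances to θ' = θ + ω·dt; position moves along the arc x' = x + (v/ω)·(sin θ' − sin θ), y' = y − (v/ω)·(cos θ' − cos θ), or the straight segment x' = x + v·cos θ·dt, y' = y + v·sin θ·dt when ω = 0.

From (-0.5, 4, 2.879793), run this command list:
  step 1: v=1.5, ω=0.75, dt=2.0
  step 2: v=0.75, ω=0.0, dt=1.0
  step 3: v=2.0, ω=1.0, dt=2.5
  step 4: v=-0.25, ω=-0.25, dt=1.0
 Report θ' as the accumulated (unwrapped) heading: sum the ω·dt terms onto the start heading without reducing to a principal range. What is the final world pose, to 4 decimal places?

(-0.3610, -0.4085, 6.6298)

step 1: θ'=4.3798 (R=2.0000) → pose (-2.9080, 2.7211, 4.3798)
step 2: θ'=4.3798 (straight) → pose (-3.1529, 2.0122, 4.3798)
step 3: θ'=6.8798 (R=2.0000) → pose (-0.1388, -0.2952, 6.8798)
step 4: θ'=6.6298 (R=1.0000) → pose (-0.3610, -0.4085, 6.6298)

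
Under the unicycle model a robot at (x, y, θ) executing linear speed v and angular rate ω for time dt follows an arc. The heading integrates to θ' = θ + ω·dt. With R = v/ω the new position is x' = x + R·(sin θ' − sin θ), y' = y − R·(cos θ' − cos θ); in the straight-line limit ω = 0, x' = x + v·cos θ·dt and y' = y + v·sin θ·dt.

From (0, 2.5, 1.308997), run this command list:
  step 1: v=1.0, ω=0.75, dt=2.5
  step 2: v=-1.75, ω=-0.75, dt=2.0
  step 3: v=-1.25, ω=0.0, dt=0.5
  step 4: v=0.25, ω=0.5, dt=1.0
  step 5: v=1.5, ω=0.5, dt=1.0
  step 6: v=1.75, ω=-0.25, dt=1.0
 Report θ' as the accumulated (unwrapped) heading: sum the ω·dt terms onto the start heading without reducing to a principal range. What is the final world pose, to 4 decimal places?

step 1: θ'=3.1840 (R=1.3333) → pose (-1.3444, 4.1772, 3.1840)
step 2: θ'=1.6840 (R=2.3333) → pose (1.0729, 2.1096, 1.6840)
step 3: θ'=1.6840 (straight) → pose (1.1435, 1.4886, 1.6840)
step 4: θ'=2.1840 (R=0.5000) → pose (1.0556, 1.7198, 2.1840)
step 5: θ'=2.6840 (R=3.0000) → pose (-0.0725, 2.6847, 2.6840)
step 6: θ'=2.4340 (R=-7.0000) → pose (-1.5300, 3.6450, 2.4340)

(-1.5300, 3.6450, 2.4340)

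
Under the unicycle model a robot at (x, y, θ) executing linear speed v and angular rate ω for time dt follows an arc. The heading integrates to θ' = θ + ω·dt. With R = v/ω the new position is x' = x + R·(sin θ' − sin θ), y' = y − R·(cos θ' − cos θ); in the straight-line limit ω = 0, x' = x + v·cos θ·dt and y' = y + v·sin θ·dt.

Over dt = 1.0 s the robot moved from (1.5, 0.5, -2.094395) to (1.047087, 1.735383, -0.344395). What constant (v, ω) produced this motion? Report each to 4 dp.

Δθ = -0.344395 − -2.094395 = 1.750000
ω = Δθ/dt = 1.750000/1.0 = 1.7500
R = −Δy/(cos θ' − cos θ) = -0.8571
v = R·ω = -0.8571·1.7500 = -1.5000

v = -1.5000, ω = 1.7500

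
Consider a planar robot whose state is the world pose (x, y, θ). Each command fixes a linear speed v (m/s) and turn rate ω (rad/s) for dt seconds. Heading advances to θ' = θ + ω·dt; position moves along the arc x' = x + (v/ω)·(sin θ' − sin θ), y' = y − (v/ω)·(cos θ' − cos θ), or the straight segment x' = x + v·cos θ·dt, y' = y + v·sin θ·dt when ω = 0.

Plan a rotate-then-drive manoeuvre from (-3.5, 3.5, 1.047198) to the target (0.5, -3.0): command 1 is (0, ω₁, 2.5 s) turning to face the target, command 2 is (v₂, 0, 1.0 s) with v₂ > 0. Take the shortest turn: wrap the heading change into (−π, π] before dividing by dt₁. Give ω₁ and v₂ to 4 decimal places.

heading to target = atan2(-3−3.5, 0.5−-3.5) = -1.0191
Δθ = wrap(-1.0191 − 1.0472) = -2.0663; ω₁ = Δθ/dt₁ = -0.8265
distance = √((0.5−-3.5)² + (-3−3.5)²) = 7.6322; v₂ = distance/dt₂ = 7.6322

ω₁ = -0.8265, v₂ = 7.6322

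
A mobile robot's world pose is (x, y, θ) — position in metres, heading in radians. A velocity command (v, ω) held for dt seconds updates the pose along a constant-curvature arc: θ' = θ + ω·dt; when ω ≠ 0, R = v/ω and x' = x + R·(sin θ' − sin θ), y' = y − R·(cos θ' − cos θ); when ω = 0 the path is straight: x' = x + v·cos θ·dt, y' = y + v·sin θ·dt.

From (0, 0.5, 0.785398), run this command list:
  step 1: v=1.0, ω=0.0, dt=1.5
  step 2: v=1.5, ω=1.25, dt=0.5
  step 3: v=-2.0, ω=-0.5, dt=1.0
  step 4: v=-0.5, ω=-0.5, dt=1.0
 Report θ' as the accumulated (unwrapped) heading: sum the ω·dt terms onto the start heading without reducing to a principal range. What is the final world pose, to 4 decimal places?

(0.2163, 0.0991, 0.4104)

step 1: θ'=0.7854 (straight) → pose (1.0607, 1.5607, 0.7854)
step 2: θ'=1.4104 (R=1.2000) → pose (1.3967, 2.2175, 1.4104)
step 3: θ'=0.9104 (R=4.0000) → pose (0.6071, 0.4027, 0.9104)
step 4: θ'=0.4104 (R=1.0000) → pose (0.2163, 0.0991, 0.4104)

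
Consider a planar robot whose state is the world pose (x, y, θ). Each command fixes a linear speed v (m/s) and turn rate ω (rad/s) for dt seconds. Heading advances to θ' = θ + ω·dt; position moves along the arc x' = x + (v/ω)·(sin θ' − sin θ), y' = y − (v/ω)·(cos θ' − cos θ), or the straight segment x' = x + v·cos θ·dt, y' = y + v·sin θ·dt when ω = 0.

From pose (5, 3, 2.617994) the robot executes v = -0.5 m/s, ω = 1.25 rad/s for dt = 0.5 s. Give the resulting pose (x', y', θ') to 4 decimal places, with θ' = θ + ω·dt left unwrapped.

θ' = 2.6180 + 1.25·0.5 = 3.2430
R = v/ω = -0.5/1.25 = -0.4000
x' = 5 + -0.4000·(sin 3.2430 − sin 2.6180) = 5.2405
y' = 3 − -0.4000·(cos 3.2430 − cos 2.6180) = 2.9485

(5.2405, 2.9485, 3.2430)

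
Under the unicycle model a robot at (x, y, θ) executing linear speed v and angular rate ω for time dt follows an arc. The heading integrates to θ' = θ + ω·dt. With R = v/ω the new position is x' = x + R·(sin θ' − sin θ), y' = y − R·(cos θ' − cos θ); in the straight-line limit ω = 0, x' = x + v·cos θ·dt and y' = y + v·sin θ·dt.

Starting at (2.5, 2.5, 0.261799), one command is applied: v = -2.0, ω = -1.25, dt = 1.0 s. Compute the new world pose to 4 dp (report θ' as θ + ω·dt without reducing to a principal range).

θ' = 0.2618 + -1.25·1.0 = -0.9882
R = v/ω = -2.0/-1.25 = 1.6000
x' = 2.5 + 1.6000·(sin -0.9882 − sin 0.2618) = 0.7498
y' = 2.5 − 1.6000·(cos -0.9882 − cos 0.2618) = 3.1652

(0.7498, 3.1652, -0.9882)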